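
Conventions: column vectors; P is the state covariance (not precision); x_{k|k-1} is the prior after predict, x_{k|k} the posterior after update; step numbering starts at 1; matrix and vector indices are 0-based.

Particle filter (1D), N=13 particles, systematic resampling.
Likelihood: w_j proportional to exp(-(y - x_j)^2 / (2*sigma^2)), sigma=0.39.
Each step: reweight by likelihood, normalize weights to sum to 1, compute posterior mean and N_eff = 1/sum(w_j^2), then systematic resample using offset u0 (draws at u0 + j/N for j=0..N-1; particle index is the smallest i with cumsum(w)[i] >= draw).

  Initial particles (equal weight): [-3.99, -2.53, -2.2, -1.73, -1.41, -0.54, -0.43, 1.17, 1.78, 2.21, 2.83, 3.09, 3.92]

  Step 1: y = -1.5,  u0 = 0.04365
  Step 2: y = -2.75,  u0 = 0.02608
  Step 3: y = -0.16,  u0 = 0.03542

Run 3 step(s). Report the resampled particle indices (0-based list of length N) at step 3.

resampled_idx = [8, 8, 8, 9, 9, 10, 10, 10, 11, 11, 12, 12, 12]

step 1: w=[0.0000, 0.0145, 0.0944, 0.3972, 0.4602, 0.0228, 0.0110, 0.0000, 0.0000, 0.0000, 0.0000, 0.0000, 0.0000]  mean=-1.5972  Neff=2.6366  idx=[2, 3, 3, 3, 3, 3, 3, 4, 4, 4, 4, 4, 5]
step 2: w=[0.6380, 0.0564, 0.0564, 0.0564, 0.0564, 0.0564, 0.0564, 0.0047, 0.0047, 0.0047, 0.0047, 0.0047, 0.0000]  mean=-2.0223  Neff=2.3461  idx=[0, 0, 0, 0, 0, 0, 0, 0, 1, 2, 3, 5, 6]
step 3: w=[0.0008, 0.0008, 0.0008, 0.0008, 0.0008, 0.0008, 0.0008, 0.0008, 0.1988, 0.1988, 0.1988, 0.1988, 0.1988]  mean=-1.7328  Neff=5.0606  idx=[8, 8, 8, 9, 9, 10, 10, 10, 11, 11, 12, 12, 12]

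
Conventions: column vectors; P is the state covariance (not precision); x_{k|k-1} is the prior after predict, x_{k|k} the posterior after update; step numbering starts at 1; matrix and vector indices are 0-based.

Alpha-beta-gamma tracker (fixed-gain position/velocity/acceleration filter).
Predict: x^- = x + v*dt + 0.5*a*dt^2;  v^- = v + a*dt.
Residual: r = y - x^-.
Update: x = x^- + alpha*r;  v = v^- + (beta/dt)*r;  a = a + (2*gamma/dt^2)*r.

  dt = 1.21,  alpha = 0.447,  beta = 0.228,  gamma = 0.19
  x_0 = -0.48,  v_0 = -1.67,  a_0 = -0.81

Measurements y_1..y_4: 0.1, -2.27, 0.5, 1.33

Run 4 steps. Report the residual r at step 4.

step 1: x_pred=-3.0937  r=3.1937  x^+=-1.6661  v^+=-2.0483  a^+=0.0189
step 2: x_pred=-4.1307  r=1.8607  x^+=-3.2990  v^+=-1.6748  a^+=0.5018
step 3: x_pred=-4.9582  r=5.4582  x^+=-2.5184  v^+=-0.0391  a^+=1.9185
step 4: x_pred=-1.1613  r=2.4913  x^+=-0.0477  v^+=2.7517  a^+=2.5651

resid = 2.4913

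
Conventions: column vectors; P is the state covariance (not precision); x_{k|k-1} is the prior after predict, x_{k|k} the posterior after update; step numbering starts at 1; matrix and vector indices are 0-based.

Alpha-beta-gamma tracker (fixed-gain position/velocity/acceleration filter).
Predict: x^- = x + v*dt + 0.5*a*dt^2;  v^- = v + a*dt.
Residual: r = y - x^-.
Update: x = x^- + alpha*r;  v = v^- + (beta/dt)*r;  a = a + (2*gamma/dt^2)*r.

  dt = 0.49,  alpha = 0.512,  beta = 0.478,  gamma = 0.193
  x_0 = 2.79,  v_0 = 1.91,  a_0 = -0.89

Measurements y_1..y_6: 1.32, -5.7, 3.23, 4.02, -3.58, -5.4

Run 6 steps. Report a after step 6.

a_post = -8.9552

step 1: x_pred=3.6191  r=-2.2991  x^+=2.4419  v^+=-0.7689  a^+=-4.5861
step 2: x_pred=1.5146  r=-7.2146  x^+=-2.1793  v^+=-10.0540  a^+=-16.1848
step 3: x_pred=-9.0487  r=12.2787  x^+=-2.7620  v^+=-6.0066  a^+=3.5552
step 4: x_pred=-5.2784  r=9.2984  x^+=-0.5176  v^+=4.8062  a^+=18.5039
step 5: x_pred=4.0588  r=-7.6388  x^+=0.1477  v^+=6.4214  a^+=6.2233
step 6: x_pred=4.0413  r=-9.4413  x^+=-0.7926  v^+=0.2607  a^+=-8.9552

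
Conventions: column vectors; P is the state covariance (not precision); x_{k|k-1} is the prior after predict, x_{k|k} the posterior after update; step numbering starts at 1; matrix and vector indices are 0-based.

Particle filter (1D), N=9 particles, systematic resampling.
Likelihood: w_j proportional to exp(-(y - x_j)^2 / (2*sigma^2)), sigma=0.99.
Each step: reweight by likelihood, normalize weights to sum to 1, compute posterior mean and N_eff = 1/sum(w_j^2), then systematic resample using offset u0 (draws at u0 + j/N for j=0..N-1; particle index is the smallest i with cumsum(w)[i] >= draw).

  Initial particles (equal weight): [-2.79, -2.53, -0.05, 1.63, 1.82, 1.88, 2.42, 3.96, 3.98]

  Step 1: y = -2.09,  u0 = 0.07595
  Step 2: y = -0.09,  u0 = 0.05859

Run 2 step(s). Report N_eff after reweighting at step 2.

N_eff = 1.6429

step 1: w=[0.4312, 0.5016, 0.0663, 0.0005, 0.0002, 0.0002, 0.0000, 0.0000, 0.0000]  mean=-2.4740  Neff=2.2626  idx=[0, 0, 0, 0, 1, 1, 1, 1, 2]
step 2: w=[0.0188, 0.0188, 0.0188, 0.0188, 0.0372, 0.0372, 0.0372, 0.0372, 0.7757]  mean=-0.6258  Neff=1.6429  idx=[3, 6, 8, 8, 8, 8, 8, 8, 8]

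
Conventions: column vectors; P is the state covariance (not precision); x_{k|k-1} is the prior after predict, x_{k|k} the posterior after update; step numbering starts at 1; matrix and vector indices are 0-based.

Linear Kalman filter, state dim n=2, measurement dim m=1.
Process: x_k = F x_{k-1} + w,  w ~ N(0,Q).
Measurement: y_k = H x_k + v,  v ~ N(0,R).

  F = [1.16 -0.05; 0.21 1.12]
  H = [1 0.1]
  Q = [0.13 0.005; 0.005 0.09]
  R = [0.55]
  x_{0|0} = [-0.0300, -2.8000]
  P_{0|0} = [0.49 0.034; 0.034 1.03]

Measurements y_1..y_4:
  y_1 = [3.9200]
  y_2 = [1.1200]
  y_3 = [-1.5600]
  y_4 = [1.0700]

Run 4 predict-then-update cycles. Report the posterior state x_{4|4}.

step 1: x^-=[0.1052, -3.1423]  P^-=[0.7880 0.1105; 0.1105 1.4196]  S=[1.3743]  K=[0.5814; 0.1837]  nu=[4.1290]  x^+=[2.5059, -2.3838]  P^+=[0.3234 -0.0363; -0.0363 1.3733]
step 2: x^-=[3.0260, -2.1436]  P^-=[0.5728 -0.0399; -0.0399 1.8098]  S=[1.1329]  K=[0.5021; 0.1245]  nu=[-1.6917]  x^+=[2.1767, -2.3543]  P^+=[0.2872 -0.1107; -0.1107 1.7922]
step 3: x^-=[2.6426, -2.1797]  P^-=[0.5338 -0.1681; -0.1681 2.2988]  S=[1.0732]  K=[0.4817; 0.0576]  nu=[-3.9847]  x^+=[0.7230, -2.4091]  P^+=[0.2847 -0.1979; -0.1979 2.2952]
step 4: x^-=[0.9592, -2.5463]  P^-=[0.5418 -0.3091; -0.3091 2.8886]  S=[1.0589]  K=[0.4825; -0.0192]  nu=[0.3654]  x^+=[1.1355, -2.5533]  P^+=[0.2953 -0.2994; -0.2994 2.8882]

x_post = [1.1355, -2.5533]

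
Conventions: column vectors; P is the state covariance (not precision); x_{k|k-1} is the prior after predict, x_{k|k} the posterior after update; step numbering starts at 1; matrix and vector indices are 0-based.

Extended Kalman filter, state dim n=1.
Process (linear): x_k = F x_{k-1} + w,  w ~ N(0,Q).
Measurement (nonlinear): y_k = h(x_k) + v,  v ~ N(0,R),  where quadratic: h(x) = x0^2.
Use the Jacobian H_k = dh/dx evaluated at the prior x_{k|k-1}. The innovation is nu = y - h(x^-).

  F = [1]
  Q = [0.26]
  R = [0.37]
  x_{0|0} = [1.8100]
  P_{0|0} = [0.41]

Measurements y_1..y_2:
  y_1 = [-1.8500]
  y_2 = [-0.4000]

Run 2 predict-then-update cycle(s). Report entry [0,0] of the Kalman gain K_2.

step 1: x^-=[1.8100]  P^-=[0.6700]  H_jac=[3.6200]  S=[9.1499]  K=[0.2651]  nu=[-5.1261]  x^+=[0.4512]  P^+=[0.0271]
step 2: x^-=[0.4512]  P^-=[0.2871]  H_jac=[0.9024]  S=[0.6038]  K=[0.4291]  nu=[-0.6036]  x^+=[0.1922]  P^+=[0.1759]

K[0,0] = 0.4291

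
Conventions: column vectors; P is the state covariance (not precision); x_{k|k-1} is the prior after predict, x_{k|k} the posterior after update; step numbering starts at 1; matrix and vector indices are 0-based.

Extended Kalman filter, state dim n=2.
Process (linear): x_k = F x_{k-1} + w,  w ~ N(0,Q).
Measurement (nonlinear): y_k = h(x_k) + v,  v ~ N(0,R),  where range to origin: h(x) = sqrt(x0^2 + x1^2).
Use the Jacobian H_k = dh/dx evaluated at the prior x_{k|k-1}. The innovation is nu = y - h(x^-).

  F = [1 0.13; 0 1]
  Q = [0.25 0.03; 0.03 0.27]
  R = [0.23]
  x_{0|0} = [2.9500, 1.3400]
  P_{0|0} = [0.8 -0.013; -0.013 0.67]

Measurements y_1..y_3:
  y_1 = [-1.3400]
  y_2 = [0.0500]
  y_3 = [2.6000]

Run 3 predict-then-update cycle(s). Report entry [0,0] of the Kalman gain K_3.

step 1: x^-=[3.1242, 1.3400]  P^-=[1.0579 0.1041; 0.1041 0.9400]  H_jac=[0.9190 0.3942]  S=[1.3450]  K=[0.7534; 0.3466]  nu=[-4.7394]  x^+=[-0.4464, -0.3027]  P^+=[0.2945 -0.2471; -0.2471 0.7784]
step 2: x^-=[-0.4857, -0.3027]  P^-=[0.4934 -0.1159; -0.1159 1.0484]  H_jac=[-0.8487 -0.5289]  S=[0.7746]  K=[-0.4614; -0.5889]  nu=[-0.5223]  x^+=[-0.2447, 0.0049]  P^+=[0.3285 -0.3264; -0.3264 0.7798]
step 3: x^-=[-0.2441, 0.0049]  P^-=[0.5068 -0.1950; -0.1950 1.0498]  H_jac=[-0.9998 0.0199]  S=[0.7448]  K=[-0.6856; 0.2899]  nu=[2.3559]  x^+=[-1.8591, 0.6878]  P^+=[0.1568 -0.0470; -0.0470 0.9872]

K[0,0] = -0.6856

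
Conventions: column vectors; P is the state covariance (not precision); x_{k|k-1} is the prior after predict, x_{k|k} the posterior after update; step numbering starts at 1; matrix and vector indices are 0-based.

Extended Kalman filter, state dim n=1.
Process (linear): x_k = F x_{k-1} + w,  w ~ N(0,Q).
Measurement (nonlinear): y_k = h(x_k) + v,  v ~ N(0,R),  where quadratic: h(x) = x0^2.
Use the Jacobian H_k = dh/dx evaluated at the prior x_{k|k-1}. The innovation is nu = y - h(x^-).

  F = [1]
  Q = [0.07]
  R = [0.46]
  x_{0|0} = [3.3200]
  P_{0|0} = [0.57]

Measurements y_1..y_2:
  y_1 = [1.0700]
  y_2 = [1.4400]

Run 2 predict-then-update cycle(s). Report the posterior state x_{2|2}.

step 1: x^-=[3.3200]  P^-=[0.6400]  H_jac=[6.6400]  S=[28.6773]  K=[0.1482]  nu=[-9.9524]  x^+=[1.8452]  P^+=[0.0103]
step 2: x^-=[1.8452]  P^-=[0.0803]  H_jac=[3.6904]  S=[1.5531]  K=[0.1907]  nu=[-1.9647]  x^+=[1.4705]  P^+=[0.0238]

x_post = [1.4705]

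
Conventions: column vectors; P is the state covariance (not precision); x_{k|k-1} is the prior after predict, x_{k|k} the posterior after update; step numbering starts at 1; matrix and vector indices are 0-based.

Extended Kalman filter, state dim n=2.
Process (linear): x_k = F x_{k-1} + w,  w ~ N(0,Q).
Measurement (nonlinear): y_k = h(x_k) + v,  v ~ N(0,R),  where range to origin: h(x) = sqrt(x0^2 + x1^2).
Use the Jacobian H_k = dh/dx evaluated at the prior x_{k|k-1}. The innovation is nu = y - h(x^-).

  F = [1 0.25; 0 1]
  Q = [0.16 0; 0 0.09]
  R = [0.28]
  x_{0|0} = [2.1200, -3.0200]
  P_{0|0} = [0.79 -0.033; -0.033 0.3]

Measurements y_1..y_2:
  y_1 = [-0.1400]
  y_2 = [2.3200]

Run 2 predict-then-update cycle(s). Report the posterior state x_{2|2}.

step 1: x^-=[1.3650, -3.0200]  P^-=[0.9523 0.0420; 0.0420 0.3900]  H_jac=[0.4119 -0.9112]  S=[0.7339]  K=[0.4823; -0.4607]  nu=[-3.4542]  x^+=[-0.3009, -1.4287]  P^+=[0.7816 0.2051; 0.2051 0.2342]
step 2: x^-=[-0.6581, -1.4287]  P^-=[1.0587 0.2636; 0.2636 0.3242]  H_jac=[-0.4184 -0.9083]  S=[0.9332]  K=[-0.7313; -0.4338]  nu=[0.7471]  x^+=[-1.2044, -1.7527]  P^+=[0.5597 -0.0324; -0.0324 0.1486]

x_post = [-1.2044, -1.7527]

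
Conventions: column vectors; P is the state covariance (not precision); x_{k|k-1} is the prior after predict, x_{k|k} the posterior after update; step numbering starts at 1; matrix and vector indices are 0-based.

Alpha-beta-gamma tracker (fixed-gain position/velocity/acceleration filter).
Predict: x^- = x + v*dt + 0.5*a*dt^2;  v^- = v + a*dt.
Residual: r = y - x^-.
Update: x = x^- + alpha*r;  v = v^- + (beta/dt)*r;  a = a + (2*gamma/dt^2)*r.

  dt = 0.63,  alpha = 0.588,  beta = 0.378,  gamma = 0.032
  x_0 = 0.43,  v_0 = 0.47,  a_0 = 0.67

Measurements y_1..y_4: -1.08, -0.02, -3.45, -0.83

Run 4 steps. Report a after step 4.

step 1: x_pred=0.8591  r=-1.9391  x^+=-0.2811  v^+=-0.2713  a^+=0.3573
step 2: x_pred=-0.3811  r=0.3611  x^+=-0.1688  v^+=0.1705  a^+=0.4156
step 3: x_pred=0.0211  r=-3.4711  x^+=-2.0199  v^+=-1.6504  a^+=-0.1441
step 4: x_pred=-3.0883  r=2.2583  x^+=-1.7604  v^+=-0.3862  a^+=0.2200

a_post = 0.2200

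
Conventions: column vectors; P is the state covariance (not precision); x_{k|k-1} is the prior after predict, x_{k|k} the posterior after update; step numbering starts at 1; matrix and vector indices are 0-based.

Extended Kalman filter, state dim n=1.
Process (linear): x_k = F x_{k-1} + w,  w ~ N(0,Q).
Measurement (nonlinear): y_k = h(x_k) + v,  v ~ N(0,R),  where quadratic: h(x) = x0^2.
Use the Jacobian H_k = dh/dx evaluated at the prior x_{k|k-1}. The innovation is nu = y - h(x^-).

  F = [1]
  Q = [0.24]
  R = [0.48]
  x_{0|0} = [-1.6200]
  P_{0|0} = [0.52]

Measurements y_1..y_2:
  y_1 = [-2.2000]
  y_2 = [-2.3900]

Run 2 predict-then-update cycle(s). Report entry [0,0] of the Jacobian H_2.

H_jac[0,0] = -0.4310

step 1: x^-=[-1.6200]  P^-=[0.7600]  H_jac=[-3.2400]  S=[8.4582]  K=[-0.2911]  nu=[-4.8244]  x^+=[-0.2155]  P^+=[0.0431]
step 2: x^-=[-0.2155]  P^-=[0.2831]  H_jac=[-0.4310]  S=[0.5326]  K=[-0.2291]  nu=[-2.4364]  x^+=[0.3427]  P^+=[0.2552]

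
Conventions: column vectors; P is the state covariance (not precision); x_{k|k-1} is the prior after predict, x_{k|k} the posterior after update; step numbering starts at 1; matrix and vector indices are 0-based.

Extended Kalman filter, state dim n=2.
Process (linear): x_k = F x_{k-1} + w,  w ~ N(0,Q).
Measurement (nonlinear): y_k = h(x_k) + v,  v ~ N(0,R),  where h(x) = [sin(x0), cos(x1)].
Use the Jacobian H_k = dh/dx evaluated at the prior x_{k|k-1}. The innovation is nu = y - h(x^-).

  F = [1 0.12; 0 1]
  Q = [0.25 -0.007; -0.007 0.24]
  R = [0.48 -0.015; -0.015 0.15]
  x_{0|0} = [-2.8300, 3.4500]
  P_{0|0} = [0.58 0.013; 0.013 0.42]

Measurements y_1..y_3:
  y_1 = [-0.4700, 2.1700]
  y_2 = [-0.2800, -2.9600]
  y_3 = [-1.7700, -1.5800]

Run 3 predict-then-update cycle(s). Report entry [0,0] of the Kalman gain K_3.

step 1: x^-=[-2.4160, 3.4500]  P^-=[0.8392 0.0564; 0.0564 0.6600]  H_jac=[-0.7481 0.0000; 0.0000 0.3035]  S=[0.9497 -0.0278; -0.0278 0.2108]  K=[-0.6612 -0.0060; -0.0167 0.9481]  nu=[0.1936, 3.1228]  x^+=[-2.5628, 6.4076]  P^+=[0.4241 0.0297; 0.0297 0.4694]
step 2: x^-=[-1.7939, 6.4076]  P^-=[0.6880 0.0790; 0.0790 0.7094]  H_jac=[-0.2212 0.0000; 0.0000 -0.1241]  S=[0.5137 -0.0128; -0.0128 0.1609]  K=[-0.2984 -0.0847; -0.0478 -0.5507]  nu=[0.6952, -3.9523]  x^+=[-1.6665, 8.5511]  P^+=[0.6418 0.0664; 0.0664 0.6600]
step 3: x^-=[-0.6404, 8.5511]  P^-=[0.9172 0.1386; 0.1386 0.9000]  H_jac=[0.8019 0.0000; 0.0000 -0.7667]  S=[1.0698 -0.1002; -0.1002 0.6791]  K=[0.6823 -0.0558; 0.0088 -1.0149]  nu=[-1.1725, -0.9380]  x^+=[-1.3880, 9.4927]  P^+=[0.4095 0.0243; 0.0243 0.1987]

K[0,0] = 0.6823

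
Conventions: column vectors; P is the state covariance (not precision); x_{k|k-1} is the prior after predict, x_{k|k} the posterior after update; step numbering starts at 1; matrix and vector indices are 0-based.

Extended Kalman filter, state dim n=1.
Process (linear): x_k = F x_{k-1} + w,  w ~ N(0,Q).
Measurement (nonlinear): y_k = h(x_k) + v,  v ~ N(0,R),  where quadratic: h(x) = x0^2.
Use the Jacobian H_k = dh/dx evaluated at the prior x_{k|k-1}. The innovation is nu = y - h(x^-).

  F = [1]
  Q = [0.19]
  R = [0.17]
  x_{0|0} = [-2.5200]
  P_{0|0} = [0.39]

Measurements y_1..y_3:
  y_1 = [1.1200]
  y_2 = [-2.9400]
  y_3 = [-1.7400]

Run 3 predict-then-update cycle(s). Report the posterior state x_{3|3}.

x_post = [-0.2622]

step 1: x^-=[-2.5200]  P^-=[0.5800]  H_jac=[-5.0400]  S=[14.9029]  K=[-0.1961]  nu=[-5.2304]  x^+=[-1.4941]  P^+=[0.0066]
step 2: x^-=[-1.4941]  P^-=[0.1966]  H_jac=[-2.9881]  S=[1.9256]  K=[-0.3051]  nu=[-5.1722]  x^+=[0.0840]  P^+=[0.0174]
step 3: x^-=[0.0840]  P^-=[0.2074]  H_jac=[0.1681]  S=[0.1759]  K=[0.1982]  nu=[-1.7471]  x^+=[-0.2622]  P^+=[0.2004]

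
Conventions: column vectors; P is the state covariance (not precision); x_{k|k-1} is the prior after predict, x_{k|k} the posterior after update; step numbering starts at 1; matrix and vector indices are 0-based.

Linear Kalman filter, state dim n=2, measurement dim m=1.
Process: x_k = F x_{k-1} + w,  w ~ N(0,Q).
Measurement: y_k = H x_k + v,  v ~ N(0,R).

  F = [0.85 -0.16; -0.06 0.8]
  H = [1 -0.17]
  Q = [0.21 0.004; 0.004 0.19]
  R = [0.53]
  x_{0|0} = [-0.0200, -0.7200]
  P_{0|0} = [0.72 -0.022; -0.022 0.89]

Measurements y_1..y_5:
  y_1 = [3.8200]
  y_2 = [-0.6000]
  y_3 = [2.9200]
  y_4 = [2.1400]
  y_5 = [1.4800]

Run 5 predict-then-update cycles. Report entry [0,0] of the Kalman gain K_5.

step 1: x^-=[0.0982, -0.5748]  P^-=[0.7590 -0.1618; -0.1618 0.7643]  S=[1.3661]  K=[0.5757; -0.2136]  nu=[3.6241]  x^+=[2.1847, -1.3488]  P^+=[0.3062 0.0062; 0.0062 0.7020]
step 2: x^-=[2.0728, -1.2101]  P^-=[0.4475 -0.0972; -0.0972 0.6398]  S=[1.0291]  K=[0.4509; -0.2002]  nu=[-2.8785]  x^+=[0.7748, -0.6339]  P^+=[0.2383 -0.0043; -0.0043 0.5986]
step 3: x^-=[0.7600, -0.5536]  P^-=[0.3986 -0.0878; -0.0878 0.5743]  S=[0.9751]  K=[0.4241; -0.1901]  nu=[2.0659]  x^+=[1.6362, -0.9464]  P^+=[0.2232 -0.0091; -0.0091 0.5391]
step 4: x^-=[1.5422, -0.8553]  P^-=[0.3876 -0.0827; -0.0827 0.5367]  S=[0.9612]  K=[0.4178; -0.1809]  nu=[0.4524]  x^+=[1.7312, -0.9372]  P^+=[0.2198 -0.0100; -0.0100 0.5052]
step 5: x^-=[1.6215, -0.8536]  P^-=[0.3844 -0.0788; -0.0788 0.5151]  S=[0.9561]  K=[0.4161; -0.1740]  nu=[-0.2866]  x^+=[1.5022, -0.8037]  P^+=[0.2189 -0.0096; -0.0096 0.4862]

K[0,0] = 0.4161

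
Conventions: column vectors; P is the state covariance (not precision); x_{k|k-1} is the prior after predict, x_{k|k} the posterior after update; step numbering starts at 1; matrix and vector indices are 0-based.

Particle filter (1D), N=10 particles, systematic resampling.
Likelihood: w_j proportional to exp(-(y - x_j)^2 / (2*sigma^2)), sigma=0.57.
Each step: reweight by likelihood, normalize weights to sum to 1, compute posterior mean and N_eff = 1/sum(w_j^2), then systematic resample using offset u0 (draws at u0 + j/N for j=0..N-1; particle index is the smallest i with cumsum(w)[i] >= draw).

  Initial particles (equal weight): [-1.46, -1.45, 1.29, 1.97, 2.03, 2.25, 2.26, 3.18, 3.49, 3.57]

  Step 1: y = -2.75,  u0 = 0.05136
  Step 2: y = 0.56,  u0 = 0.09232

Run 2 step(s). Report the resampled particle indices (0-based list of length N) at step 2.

resampled_idx = [0, 1, 3, 4, 5, 6, 7, 7, 8, 9]

step 1: w=[0.5100, 0.4900, 0.0000, 0.0000, 0.0000, 0.0000, 0.0000, 0.0000, 0.0000, 0.0000]  mean=-1.4551  Neff=1.9992  idx=[0, 0, 0, 0, 0, 1, 1, 1, 1, 1]
step 2: w=[0.0969, 0.0969, 0.0969, 0.0969, 0.0969, 0.1031, 0.1031, 0.1031, 0.1031, 0.1031]  mean=-1.4548  Neff=9.9904  idx=[0, 1, 3, 4, 5, 6, 7, 7, 8, 9]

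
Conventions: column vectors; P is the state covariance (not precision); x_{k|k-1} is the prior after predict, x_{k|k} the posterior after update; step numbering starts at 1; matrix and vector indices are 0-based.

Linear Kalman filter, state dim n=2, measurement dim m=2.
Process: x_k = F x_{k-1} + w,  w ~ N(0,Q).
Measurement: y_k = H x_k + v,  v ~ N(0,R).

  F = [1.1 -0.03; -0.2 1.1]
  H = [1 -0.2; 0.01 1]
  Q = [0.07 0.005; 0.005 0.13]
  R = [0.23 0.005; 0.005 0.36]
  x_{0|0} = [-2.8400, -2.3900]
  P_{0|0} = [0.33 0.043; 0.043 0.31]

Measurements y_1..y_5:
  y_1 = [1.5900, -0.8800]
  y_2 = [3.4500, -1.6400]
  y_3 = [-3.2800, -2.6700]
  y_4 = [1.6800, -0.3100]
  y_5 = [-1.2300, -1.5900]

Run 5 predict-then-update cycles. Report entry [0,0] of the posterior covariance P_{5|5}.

step 1: x^-=[-3.0523, -2.0610]  P^-=[0.4667 -0.0255; -0.0255 0.4994]  S=[0.7269 -0.1157; -0.1157 0.8589]  K=[0.6594 0.0645; -0.0818 0.5701]  nu=[4.2301, 1.2115]  x^+=[-0.1850, -1.7163]  P^+=[0.1570 0.0250; 0.0250 0.2046]
step 2: x^-=[-0.1520, -1.8510]  P^-=[0.2585 -0.0059; -0.0059 0.3728]  S=[0.5058 -0.0729; -0.0729 0.7327]  K=[0.5202 0.0472; -0.0871 0.5001]  nu=[3.2318, 0.2125]  x^+=[1.5392, -2.0262]  P^+=[0.1236 0.0184; 0.0184 0.1794]
step 3: x^-=[1.7539, -2.5366]  P^-=[0.2184 -0.0058; -0.0058 0.3440]  S=[0.4645 -0.0674; -0.0674 0.7039]  K=[0.4787 0.0407; -0.0909 0.4799]  nu=[-5.5413, -0.1509]  x^+=[-0.9046, -2.1051]  P^+=[0.1135 0.0159; 0.0159 0.1721]
step 4: x^-=[-0.9319, -2.1347]  P^-=[0.2064 -0.0063; -0.0063 0.3358]  S=[0.4524 -0.0664; -0.0664 0.6957]  K=[0.4647 0.0383; -0.0929 0.4738]  nu=[2.1850, 1.8340]  x^+=[0.1536, -1.4688]  P^+=[0.1101 0.0150; 0.0150 0.1699]
step 5: x^-=[0.2130, -1.6464]  P^-=[0.2023 -0.0066; -0.0066 0.3334]  S=[0.4483 -0.0662; -0.0662 0.6933]  K=[0.4598 0.0373; -0.0937 0.4719]  nu=[-1.7723, 0.0542]  x^+=[-0.5999, -1.4547]  P^+=[0.1089 0.0147; 0.0147 0.1693]

P_post[0,0] = 0.1089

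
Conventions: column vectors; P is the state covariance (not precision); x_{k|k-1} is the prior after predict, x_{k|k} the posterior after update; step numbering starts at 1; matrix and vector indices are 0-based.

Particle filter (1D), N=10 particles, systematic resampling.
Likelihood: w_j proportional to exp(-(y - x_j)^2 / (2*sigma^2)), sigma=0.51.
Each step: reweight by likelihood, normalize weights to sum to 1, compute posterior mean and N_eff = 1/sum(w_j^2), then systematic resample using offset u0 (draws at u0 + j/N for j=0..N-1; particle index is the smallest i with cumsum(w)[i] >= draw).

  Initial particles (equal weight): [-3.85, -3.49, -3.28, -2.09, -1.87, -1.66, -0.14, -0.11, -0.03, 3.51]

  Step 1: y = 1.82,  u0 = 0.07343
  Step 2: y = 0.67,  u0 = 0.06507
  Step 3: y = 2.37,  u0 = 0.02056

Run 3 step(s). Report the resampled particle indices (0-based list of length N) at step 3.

step 1: w=[0.0000, 0.0000, 0.0000, 0.0000, 0.0000, 0.0000, 0.0898, 0.1124, 0.2009, 0.5969]  mean=2.0643  Neff=2.3959  idx=[6, 7, 8, 8, 9, 9, 9, 9, 9, 9]
step 2: w=[0.2063, 0.2261, 0.2838, 0.2838, 0.0000, 0.0000, 0.0000, 0.0000, 0.0000, 0.0000]  mean=-0.0708  Neff=3.9250  idx=[0, 0, 1, 1, 2, 2, 2, 3, 3, 3]
step 3: w=[0.0463, 0.0463, 0.0617, 0.0617, 0.1307, 0.1307, 0.1307, 0.1307, 0.1307, 0.1307]  mean=-0.0501  Neff=8.7447  idx=[0, 2, 4, 4, 5, 6, 7, 7, 8, 9]

resampled_idx = [0, 2, 4, 4, 5, 6, 7, 7, 8, 9]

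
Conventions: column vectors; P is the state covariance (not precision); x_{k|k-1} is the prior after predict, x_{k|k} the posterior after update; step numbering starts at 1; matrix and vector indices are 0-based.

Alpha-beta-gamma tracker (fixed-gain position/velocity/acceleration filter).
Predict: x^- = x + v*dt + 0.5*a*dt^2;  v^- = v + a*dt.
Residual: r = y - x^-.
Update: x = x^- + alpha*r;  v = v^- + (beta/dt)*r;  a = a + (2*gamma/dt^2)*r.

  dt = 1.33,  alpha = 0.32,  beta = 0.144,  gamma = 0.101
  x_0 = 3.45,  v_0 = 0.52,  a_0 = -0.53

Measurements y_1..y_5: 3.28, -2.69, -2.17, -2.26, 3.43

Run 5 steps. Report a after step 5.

step 1: x_pred=3.6728  r=-0.3928  x^+=3.5471  v^+=-0.2274  a^+=-0.5749
step 2: x_pred=2.7362  r=-5.4262  x^+=0.9998  v^+=-1.5795  a^+=-1.1945
step 3: x_pred=-2.1574  r=-0.0126  x^+=-2.1614  v^+=-3.1696  a^+=-1.1959
step 4: x_pred=-7.4347  r=5.1747  x^+=-5.7788  v^+=-4.1999  a^+=-0.6050
step 5: x_pred=-11.8998  r=15.3298  x^+=-6.9942  v^+=-3.3448  a^+=1.1456

a_post = 1.1456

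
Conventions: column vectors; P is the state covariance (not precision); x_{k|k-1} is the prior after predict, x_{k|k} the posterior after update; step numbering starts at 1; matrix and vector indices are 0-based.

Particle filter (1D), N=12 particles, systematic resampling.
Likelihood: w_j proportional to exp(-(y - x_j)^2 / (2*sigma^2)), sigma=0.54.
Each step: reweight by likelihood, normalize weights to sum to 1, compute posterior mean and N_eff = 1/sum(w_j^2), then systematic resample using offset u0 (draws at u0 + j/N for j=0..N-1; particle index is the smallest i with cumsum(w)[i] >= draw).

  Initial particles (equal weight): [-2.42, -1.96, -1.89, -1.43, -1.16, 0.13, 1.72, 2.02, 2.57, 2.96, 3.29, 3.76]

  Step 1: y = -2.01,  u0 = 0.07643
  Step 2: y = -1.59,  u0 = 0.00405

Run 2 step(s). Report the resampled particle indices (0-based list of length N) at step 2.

resampled_idx = [0, 2, 3, 4, 5, 5, 6, 7, 8, 9, 10, 11]

step 1: w=[0.2098, 0.2787, 0.2731, 0.1572, 0.0811, 0.0001, 0.0000, 0.0000, 0.0000, 0.0000, 0.0000, 0.0000]  mean=-1.8890  Neff=4.3945  idx=[0, 0, 1, 1, 1, 2, 2, 2, 2, 3, 3, 4]
step 2: w=[0.0339, 0.0339, 0.0873, 0.0873, 0.0873, 0.0946, 0.0946, 0.0946, 0.0946, 0.1057, 0.1057, 0.0804]  mean=-1.7883  Neff=11.1374  idx=[0, 2, 3, 4, 5, 5, 6, 7, 8, 9, 10, 11]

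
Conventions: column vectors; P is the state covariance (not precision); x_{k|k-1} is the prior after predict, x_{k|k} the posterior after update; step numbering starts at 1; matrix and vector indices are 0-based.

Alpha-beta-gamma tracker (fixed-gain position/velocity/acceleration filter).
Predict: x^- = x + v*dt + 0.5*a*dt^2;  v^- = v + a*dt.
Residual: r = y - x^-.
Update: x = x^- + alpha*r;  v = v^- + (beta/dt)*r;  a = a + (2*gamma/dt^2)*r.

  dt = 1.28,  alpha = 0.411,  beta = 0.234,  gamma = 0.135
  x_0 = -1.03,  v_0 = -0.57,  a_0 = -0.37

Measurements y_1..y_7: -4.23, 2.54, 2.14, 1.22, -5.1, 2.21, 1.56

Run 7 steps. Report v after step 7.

v_post = 0.1428

step 1: x_pred=-2.0627  r=-2.1673  x^+=-2.9535  v^+=-1.4398  a^+=-0.7272
step 2: x_pred=-5.3921  r=7.9321  x^+=-2.1320  v^+=-0.9205  a^+=0.5800
step 3: x_pred=-2.8351  r=4.9751  x^+=-0.7903  v^+=0.7314  a^+=1.3999
step 4: x_pred=1.2927  r=-0.0727  x^+=1.2628  v^+=2.5100  a^+=1.3879
step 5: x_pred=5.6126  r=-10.7126  x^+=1.2097  v^+=2.3281  a^+=-0.3775
step 6: x_pred=3.8805  r=-1.6705  x^+=3.1939  v^+=1.5396  a^+=-0.6528
step 7: x_pred=4.6298  r=-3.0698  x^+=3.3681  v^+=0.1428  a^+=-1.1586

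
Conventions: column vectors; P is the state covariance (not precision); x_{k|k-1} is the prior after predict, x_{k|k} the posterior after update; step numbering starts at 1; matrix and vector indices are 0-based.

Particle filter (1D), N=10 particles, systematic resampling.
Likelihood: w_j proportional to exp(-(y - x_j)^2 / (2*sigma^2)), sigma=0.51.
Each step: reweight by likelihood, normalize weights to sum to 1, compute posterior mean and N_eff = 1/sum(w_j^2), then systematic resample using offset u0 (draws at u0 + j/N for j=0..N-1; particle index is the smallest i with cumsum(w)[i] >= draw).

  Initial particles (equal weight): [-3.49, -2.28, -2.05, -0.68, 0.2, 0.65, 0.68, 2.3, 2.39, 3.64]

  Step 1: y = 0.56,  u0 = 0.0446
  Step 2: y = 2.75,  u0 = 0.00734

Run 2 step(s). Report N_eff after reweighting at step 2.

step 1: w=[0.0000, 0.0000, 0.0000, 0.0186, 0.2790, 0.3525, 0.3482, 0.0011, 0.0006, 0.0000]  mean=0.5128  Neff=3.0892  idx=[4, 4, 4, 5, 5, 5, 5, 6, 6, 6]
step 2: w=[0.0023, 0.0023, 0.0023, 0.1271, 0.1271, 0.1271, 0.1271, 0.1616, 0.1616, 0.1616]  mean=0.6615  Neff=6.9942  idx=[3, 3, 4, 5, 6, 6, 7, 8, 8, 9]

N_eff = 6.9942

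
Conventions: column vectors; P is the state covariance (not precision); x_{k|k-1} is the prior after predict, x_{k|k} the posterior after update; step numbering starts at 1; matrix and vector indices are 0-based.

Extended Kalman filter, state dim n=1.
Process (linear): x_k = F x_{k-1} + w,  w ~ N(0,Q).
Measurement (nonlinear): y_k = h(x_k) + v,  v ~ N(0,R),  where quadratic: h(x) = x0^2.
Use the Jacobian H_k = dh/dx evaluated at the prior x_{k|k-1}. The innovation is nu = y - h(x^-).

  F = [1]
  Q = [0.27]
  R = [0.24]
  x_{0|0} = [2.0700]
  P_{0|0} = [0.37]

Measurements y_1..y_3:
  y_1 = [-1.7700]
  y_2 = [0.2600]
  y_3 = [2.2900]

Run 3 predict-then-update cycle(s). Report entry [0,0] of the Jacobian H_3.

H_jac[0,0] = 1.1249

step 1: x^-=[2.0700]  P^-=[0.6400]  H_jac=[4.1400]  S=[11.2093]  K=[0.2364]  nu=[-6.0549]  x^+=[0.6388]  P^+=[0.0137]
step 2: x^-=[0.6388]  P^-=[0.2837]  H_jac=[1.2776]  S=[0.7030]  K=[0.5155]  nu=[-0.1480]  x^+=[0.5625]  P^+=[0.0968]
step 3: x^-=[0.5625]  P^-=[0.3668]  H_jac=[1.1249]  S=[0.7042]  K=[0.5860]  nu=[1.9736]  x^+=[1.7190]  P^+=[0.1250]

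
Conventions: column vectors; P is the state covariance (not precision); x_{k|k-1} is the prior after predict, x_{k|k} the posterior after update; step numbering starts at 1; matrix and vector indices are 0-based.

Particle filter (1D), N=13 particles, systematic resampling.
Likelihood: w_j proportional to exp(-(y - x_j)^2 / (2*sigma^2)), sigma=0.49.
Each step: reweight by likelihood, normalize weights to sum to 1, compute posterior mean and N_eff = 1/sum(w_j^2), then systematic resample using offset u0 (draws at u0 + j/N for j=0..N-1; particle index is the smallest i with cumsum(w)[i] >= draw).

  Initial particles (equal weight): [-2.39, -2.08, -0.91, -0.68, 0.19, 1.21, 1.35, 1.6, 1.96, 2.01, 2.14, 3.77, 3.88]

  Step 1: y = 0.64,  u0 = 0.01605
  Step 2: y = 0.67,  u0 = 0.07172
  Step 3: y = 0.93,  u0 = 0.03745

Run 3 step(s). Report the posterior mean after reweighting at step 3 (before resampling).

step 1: w=[0.0000, 0.0000, 0.0038, 0.0152, 0.3748, 0.2905, 0.2000, 0.0838, 0.0152, 0.0115, 0.0053, 0.0000, 0.0000]  mean=0.8771  Neff=3.6698  idx=[3, 4, 4, 4, 4, 5, 5, 5, 5, 6, 6, 6, 7]
step 2: w=[0.0038, 0.1034, 0.1034, 0.1034, 0.1034, 0.0910, 0.0910, 0.0910, 0.0910, 0.0638, 0.0638, 0.0638, 0.0276]  mean=0.8187  Neff=11.2588  idx=[1, 2, 3, 3, 4, 5, 6, 7, 7, 8, 9, 11, 12]
step 3: w=[0.0419, 0.0419, 0.0419, 0.0419, 0.0419, 0.1114, 0.1114, 0.1114, 0.1114, 0.1114, 0.0909, 0.0909, 0.0515]  mean=1.0416  Neff=11.1078  idx=[0, 2, 4, 5, 6, 6, 7, 8, 8, 9, 10, 11, 12]

post_mean = 1.0416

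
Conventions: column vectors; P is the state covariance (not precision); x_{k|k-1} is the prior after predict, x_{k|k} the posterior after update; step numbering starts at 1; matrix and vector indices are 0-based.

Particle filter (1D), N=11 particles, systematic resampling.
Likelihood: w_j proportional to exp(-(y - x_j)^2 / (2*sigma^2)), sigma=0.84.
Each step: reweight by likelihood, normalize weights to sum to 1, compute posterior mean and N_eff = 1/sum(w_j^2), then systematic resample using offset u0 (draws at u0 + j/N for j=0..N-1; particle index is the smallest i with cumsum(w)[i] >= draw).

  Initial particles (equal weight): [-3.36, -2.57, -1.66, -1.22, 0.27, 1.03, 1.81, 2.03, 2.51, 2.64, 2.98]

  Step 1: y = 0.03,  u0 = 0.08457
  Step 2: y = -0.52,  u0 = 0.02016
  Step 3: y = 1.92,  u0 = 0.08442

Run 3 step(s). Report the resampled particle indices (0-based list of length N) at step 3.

step 1: w=[0.0001, 0.0039, 0.0626, 0.1565, 0.4547, 0.2332, 0.0502, 0.0278, 0.0061, 0.0038, 0.0010]  mean=0.2330  Neff=3.4135  idx=[3, 3, 4, 4, 4, 4, 4, 5, 5, 5, 8]
step 2: w=[0.1366, 0.1366, 0.1242, 0.1242, 0.1242, 0.1242, 0.1242, 0.0352, 0.0352, 0.0352, 0.0003]  mean=-0.0560  Neff=8.4652  idx=[0, 0, 1, 2, 2, 3, 4, 5, 5, 6, 7]
step 3: w=[0.0006, 0.0006, 0.0006, 0.0914, 0.0914, 0.0914, 0.0914, 0.0914, 0.0914, 0.0914, 0.3588]  mean=0.5401  Neff=5.3437  idx=[3, 4, 5, 6, 7, 8, 9, 10, 10, 10, 10]

resampled_idx = [3, 4, 5, 6, 7, 8, 9, 10, 10, 10, 10]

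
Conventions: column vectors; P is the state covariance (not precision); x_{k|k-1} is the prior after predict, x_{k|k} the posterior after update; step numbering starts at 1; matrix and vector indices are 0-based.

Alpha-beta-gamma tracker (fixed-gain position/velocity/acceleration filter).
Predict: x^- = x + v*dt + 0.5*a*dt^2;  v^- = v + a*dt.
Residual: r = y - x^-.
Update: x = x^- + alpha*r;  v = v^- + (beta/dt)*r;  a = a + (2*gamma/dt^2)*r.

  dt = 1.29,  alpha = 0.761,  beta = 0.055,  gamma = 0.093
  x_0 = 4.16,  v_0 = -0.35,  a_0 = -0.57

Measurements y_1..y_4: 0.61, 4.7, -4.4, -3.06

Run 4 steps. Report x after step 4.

x_post = -4.0446

step 1: x_pred=3.2342  r=-2.6242  x^+=1.2372  v^+=-1.1972  a^+=-0.8633
step 2: x_pred=-1.0255  r=5.7255  x^+=3.3316  v^+=-2.0668  a^+=-0.2234
step 3: x_pred=0.4796  r=-4.8796  x^+=-3.2338  v^+=-2.5629  a^+=-0.7688
step 4: x_pred=-7.1796  r=4.1196  x^+=-4.0446  v^+=-3.3790  a^+=-0.3083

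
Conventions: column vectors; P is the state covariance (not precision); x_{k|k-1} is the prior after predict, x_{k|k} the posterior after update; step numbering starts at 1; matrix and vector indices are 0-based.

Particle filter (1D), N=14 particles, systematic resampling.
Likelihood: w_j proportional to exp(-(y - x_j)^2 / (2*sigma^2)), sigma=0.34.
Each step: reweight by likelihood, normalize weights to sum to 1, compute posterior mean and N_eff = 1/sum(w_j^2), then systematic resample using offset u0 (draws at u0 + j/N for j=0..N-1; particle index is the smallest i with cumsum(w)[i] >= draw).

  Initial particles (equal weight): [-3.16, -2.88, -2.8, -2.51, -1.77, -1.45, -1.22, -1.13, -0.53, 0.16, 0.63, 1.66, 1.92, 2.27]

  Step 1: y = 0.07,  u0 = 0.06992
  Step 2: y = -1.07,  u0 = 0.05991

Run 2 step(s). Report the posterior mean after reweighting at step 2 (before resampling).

step 1: w=[0.0000, 0.0000, 0.0000, 0.0000, 0.0000, 0.0000, 0.0005, 0.0014, 0.1467, 0.6721, 0.1793, 0.0000, 0.0000, 0.0000]  mean=0.1405  Neff=1.9788  idx=[8, 8, 9, 9, 9, 9, 9, 9, 9, 9, 9, 10, 10, 10]
step 2: w=[0.4888, 0.4888, 0.0025, 0.0025, 0.0025, 0.0025, 0.0025, 0.0025, 0.0025, 0.0025, 0.0025, 0.0000, 0.0000, 0.0000]  mean=-0.5146  Neff=2.0923  idx=[0, 0, 0, 0, 0, 0, 0, 1, 1, 1, 1, 1, 1, 6]

post_mean = -0.5146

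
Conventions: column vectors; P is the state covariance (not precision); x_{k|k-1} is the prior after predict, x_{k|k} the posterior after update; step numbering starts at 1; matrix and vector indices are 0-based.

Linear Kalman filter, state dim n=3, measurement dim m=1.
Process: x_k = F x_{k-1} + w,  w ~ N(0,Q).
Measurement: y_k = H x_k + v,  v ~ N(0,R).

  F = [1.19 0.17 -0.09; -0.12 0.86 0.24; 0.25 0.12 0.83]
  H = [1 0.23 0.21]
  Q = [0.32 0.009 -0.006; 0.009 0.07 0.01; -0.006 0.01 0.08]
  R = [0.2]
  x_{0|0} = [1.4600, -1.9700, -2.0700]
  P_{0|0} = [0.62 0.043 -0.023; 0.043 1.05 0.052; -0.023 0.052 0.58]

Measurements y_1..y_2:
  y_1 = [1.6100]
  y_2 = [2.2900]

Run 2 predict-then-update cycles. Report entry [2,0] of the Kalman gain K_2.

K[2,0] = 0.1067

step 1: x^-=[1.5888, -2.3662, -1.5895]  P^-=[1.2538 0.0959 0.1491; 0.0959 0.9028 0.2634; 0.1491 0.2634 0.5368]  S=[1.6574]  K=[0.7887; 0.2165; 0.1945]  nu=[0.8992]  x^+=[2.2980, -2.1715, -1.4146]  P^+=[0.2229 -0.1871 -0.1052; -0.1871 0.8251 0.1936; -0.1052 0.1936 0.4741]
step 2: x^-=[2.4928, -2.4828, -0.8602]  P^-=[0.6042 -0.1384 -0.0693; -0.1384 0.8354 0.2933; -0.0693 0.2933 0.4161]  S=[0.8023]  K=[0.6952; 0.1438; 0.1067]  nu=[0.5489]  x^+=[2.8744, -2.4038, -0.8016]  P^+=[0.2164 -0.2186 -0.1288; -0.2186 0.8188 0.2810; -0.1288 0.2810 0.4070]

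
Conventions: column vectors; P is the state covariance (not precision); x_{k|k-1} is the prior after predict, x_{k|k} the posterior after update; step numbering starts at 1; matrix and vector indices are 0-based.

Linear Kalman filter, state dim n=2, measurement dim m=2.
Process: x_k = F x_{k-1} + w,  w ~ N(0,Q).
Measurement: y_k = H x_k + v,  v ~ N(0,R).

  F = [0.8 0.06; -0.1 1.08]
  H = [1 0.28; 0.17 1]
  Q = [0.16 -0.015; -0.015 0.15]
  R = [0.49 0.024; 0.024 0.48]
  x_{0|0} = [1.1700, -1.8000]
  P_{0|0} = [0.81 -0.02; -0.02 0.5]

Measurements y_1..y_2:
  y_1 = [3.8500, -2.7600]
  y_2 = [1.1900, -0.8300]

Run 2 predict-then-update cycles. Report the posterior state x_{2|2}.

step 1: x^-=[0.8280, -2.0610]  P^-=[0.6783 -0.0646; -0.0646 0.7456]  S=[1.1906 0.2804; 0.2804 1.2233]  K=[0.5758 -0.0905; -0.0215 0.6055]  nu=[3.5991, -0.8398]  x^+=[2.9765, -2.6468]  P^+=[0.3027 -0.0811; -0.0811 0.3039]
step 2: x^-=[2.2224, -3.1562]  P^-=[0.3470 -0.0891; -0.0891 0.5250]  S=[0.8283 0.1367; 0.1367 0.9848]  K=[0.4031 -0.0865; -0.0159 0.5200]  nu=[-0.1487, 1.9484]  x^+=[1.9939, -2.1408]  P^+=[0.2146 -0.0683; -0.0683 0.2608]

x_post = [1.9939, -2.1408]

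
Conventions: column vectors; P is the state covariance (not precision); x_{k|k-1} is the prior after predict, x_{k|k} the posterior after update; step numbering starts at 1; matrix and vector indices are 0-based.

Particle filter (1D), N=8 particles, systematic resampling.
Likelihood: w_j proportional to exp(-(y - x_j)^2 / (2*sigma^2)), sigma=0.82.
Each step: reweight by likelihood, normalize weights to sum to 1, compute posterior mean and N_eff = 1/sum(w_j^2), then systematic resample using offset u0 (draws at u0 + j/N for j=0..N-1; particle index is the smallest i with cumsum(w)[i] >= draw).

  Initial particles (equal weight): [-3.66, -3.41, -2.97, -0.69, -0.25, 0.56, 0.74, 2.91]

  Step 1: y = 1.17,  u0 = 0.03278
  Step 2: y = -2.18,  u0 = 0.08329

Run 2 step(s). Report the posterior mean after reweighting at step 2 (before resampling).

post_mean = -0.5749

step 1: w=[0.0000, 0.0000, 0.0000, 0.0375, 0.1097, 0.3727, 0.4283, 0.0517]  mean=0.6229  Neff=2.9543  idx=[3, 5, 5, 5, 6, 6, 6, 6]
step 2: w=[0.9127, 0.0179, 0.0179, 0.0179, 0.0084, 0.0084, 0.0084, 0.0084]  mean=-0.5749  Neff=1.1985  idx=[0, 0, 0, 0, 0, 0, 0, 3]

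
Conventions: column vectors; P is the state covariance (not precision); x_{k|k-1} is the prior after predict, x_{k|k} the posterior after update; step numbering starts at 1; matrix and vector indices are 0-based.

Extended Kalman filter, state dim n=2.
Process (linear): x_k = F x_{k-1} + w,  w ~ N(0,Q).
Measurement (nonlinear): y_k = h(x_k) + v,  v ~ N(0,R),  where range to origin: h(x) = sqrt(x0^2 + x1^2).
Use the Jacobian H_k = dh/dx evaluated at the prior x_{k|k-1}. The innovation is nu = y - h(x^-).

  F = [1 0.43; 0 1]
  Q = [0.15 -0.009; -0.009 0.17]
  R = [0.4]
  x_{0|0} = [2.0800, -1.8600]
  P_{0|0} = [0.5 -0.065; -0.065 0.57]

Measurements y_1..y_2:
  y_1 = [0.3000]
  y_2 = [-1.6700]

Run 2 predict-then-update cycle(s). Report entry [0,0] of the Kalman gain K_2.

step 1: x^-=[1.2802, -1.8600]  P^-=[0.6995 0.1711; 0.1711 0.7400]  H_jac=[0.5670 -0.8237]  S=[0.9672]  K=[0.2643; -0.5300]  nu=[-1.9580]  x^+=[0.7627, -0.8223]  P^+=[0.6319 0.3066; 0.3066 0.4684]
step 2: x^-=[0.4090, -0.8223]  P^-=[1.1322 0.4990; 0.4990 0.6384]  H_jac=[0.4454 -0.8953]  S=[0.7384]  K=[0.0778; -0.4731]  nu=[-2.5885]  x^+=[0.2076, 0.4023]  P^+=[1.1277 0.5262; 0.5262 0.4731]

K[0,0] = 0.0778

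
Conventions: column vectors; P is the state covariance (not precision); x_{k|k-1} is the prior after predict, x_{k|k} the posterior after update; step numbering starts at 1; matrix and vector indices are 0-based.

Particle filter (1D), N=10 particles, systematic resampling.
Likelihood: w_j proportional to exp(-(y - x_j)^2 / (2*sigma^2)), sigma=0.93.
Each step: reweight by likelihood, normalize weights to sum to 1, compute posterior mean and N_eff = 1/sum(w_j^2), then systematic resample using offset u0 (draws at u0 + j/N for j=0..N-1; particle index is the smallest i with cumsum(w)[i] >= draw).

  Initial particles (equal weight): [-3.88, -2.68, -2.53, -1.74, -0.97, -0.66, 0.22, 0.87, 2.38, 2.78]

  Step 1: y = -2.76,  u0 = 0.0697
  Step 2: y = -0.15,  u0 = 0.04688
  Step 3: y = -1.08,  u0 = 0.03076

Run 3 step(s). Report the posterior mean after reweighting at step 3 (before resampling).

post_mean = -1.3053

step 1: w=[0.1495, 0.3075, 0.2994, 0.1691, 0.0484, 0.0241, 0.0018, 0.0002, 0.0000, 0.0000]  mean=-2.5181  Neff=4.2005  idx=[0, 1, 1, 1, 2, 2, 2, 3, 3, 4]
step 2: w=[0.0002, 0.0186, 0.0186, 0.0186, 0.0285, 0.0285, 0.0285, 0.1744, 0.1744, 0.5098]  mean=-1.4678  Neff=3.0842  idx=[3, 7, 7, 8, 8, 9, 9, 9, 9, 9]
step 3: w=[0.0274, 0.0936, 0.0936, 0.0936, 0.0936, 0.1196, 0.1196, 0.1196, 0.1196, 0.1196]  mean=-1.3053  Neff=9.3151  idx=[1, 2, 3, 4, 5, 6, 6, 7, 8, 9]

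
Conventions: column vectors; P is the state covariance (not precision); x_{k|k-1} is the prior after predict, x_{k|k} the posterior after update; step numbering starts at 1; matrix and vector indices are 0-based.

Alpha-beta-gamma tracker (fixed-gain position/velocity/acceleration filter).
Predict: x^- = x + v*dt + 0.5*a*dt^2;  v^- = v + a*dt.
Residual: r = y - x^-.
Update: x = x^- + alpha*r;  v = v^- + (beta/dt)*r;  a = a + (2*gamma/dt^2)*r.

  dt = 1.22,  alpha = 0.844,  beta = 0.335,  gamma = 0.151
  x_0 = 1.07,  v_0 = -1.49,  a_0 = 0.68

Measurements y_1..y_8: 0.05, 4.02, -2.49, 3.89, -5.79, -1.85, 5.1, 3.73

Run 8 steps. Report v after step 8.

v_post = 1.2979

step 1: x_pred=-0.2417  r=0.2917  x^+=0.0045  v^+=-0.5803  a^+=0.7392
step 2: x_pred=-0.1534  r=4.1734  x^+=3.3690  v^+=1.4675  a^+=1.5860
step 3: x_pred=6.3396  r=-8.8296  x^+=-1.1126  v^+=0.9779  a^+=-0.2056
step 4: x_pred=-0.0726  r=3.9626  x^+=3.2718  v^+=1.8152  a^+=0.5985
step 5: x_pred=5.9317  r=-11.7217  x^+=-3.9614  v^+=-0.6734  a^+=-1.7799
step 6: x_pred=-6.1076  r=4.2576  x^+=-2.5142  v^+=-1.6758  a^+=-0.9160
step 7: x_pred=-5.2404  r=10.3404  x^+=3.4869  v^+=0.0460  a^+=1.1820
step 8: x_pred=4.4227  r=-0.6927  x^+=3.8381  v^+=1.2979  a^+=1.0415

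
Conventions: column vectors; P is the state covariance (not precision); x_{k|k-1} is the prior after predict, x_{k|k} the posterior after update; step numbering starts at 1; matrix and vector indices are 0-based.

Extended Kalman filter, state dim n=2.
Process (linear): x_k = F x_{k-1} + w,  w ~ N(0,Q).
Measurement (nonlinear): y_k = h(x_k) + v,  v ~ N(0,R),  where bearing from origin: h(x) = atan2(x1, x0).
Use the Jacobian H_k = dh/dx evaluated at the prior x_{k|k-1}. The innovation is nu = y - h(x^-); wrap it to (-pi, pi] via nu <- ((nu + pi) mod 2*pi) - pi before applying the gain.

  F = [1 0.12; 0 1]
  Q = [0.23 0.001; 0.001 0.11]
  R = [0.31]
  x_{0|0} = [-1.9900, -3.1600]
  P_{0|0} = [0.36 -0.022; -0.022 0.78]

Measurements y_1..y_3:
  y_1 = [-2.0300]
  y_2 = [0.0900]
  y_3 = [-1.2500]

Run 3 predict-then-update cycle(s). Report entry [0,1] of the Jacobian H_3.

step 1: x^-=[-2.3692, -3.1600]  P^-=[0.5960 0.0726; 0.0726 0.8900]  H_jac=[0.2026 -0.1519]  S=[0.3505]  K=[0.3130; -0.3437]  nu=[0.1841]  x^+=[-2.3116, -3.2233]  P^+=[0.5616 0.1103; 0.1103 0.8486]
step 2: x^-=[-2.6984, -3.2233]  P^-=[0.8303 0.2131; 0.2131 0.9586]  H_jac=[0.1824 -0.1527]  S=[0.3481]  K=[0.3416; -0.3088]  nu=[2.3578]  x^+=[-1.8930, -3.9514]  P^+=[0.7897 0.2499; 0.2499 0.9254]
step 3: x^-=[-2.3671, -3.9514]  P^-=[1.0930 0.3619; 0.3619 1.0354]  H_jac=[0.1862 -0.1116]  S=[0.3458]  K=[0.4719; -0.1392]  nu=[0.8605]  x^+=[-1.9610, -4.0712]  P^+=[1.0160 0.3846; 0.3846 1.0287]

H_jac[0,1] = -0.1116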